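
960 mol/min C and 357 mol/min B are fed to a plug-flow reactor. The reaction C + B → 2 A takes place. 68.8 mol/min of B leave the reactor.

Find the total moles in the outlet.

1320 mol/min

For B: n = n₀ − 1ξ → 68.8 = 357 − 1ξ, giving ξ = 288.2 mol/min.
Outlet amounts (n = n₀ + ν ξ):
  C: 960 − 1(288.2) = 671.8
  B: 357 − 1(288.2) = 68.8
  A: 0 + 2(288.2) = 576.4
Total out = 671.8 + 68.8 + 576.4 = 1317 mol/min.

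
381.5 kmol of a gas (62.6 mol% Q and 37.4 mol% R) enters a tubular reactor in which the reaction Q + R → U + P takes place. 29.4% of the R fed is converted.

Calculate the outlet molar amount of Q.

197 kmol

R reacted = 0.294 × 142.7 = 41.95 kmol; ν_R = −1, so ξ = 41.95/1 = 41.95 kmol.
Outlet amounts (n = n₀ + ν ξ):
  Q: 238.8 − 1(41.95) = 196.9
  R: 142.7 − 1(41.95) = 100.7
  U: 0 + 1(41.95) = 41.95
  P: 0 + 1(41.95) = 41.95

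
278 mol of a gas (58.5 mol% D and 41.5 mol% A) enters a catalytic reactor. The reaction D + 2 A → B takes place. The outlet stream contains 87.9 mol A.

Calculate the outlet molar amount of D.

149 mol

For A: n = n₀ − 2ξ → 87.9 = 115.4 − 2ξ, giving ξ = 13.73 mol.
Outlet amounts (n = n₀ + ν ξ):
  D: 162.6 − 1(13.73) = 148.9
  A: 115.4 − 2(13.73) = 87.9
  B: 0 + 1(13.73) = 13.73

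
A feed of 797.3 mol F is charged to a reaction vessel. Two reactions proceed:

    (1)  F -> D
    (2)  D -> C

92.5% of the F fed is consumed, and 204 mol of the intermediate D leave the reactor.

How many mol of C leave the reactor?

534 mol

Conversion of F: F consumed = 1ξ₁ = 0.925 × 797.3 → ξ₁ = 737.5 mol.
D balance: n_D = 0 + 1ξ₁ − 1ξ₂ = 204 → ξ₂ = (1·737.5 − 204)/1 = 533.5 mol.
Outlet amounts (n = n₀ + Σ ν·ξ):
  F: 797.3 − 1(737.5) = 59.8
  D: 0 + 1(737.5) − 1(533.5) = 204
  C: 0 + 1(533.5) = 533.5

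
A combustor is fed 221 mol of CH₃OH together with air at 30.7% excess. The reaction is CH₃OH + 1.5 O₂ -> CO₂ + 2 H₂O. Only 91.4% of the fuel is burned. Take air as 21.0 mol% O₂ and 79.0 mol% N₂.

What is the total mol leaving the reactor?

2390 mol

Stoichiometric O₂ = 1.5 × 221 = 331.5 mol; O₂ fed = 331.5 × 1.307 = 433.3 mol.
N₂ fed = 433.3 × 79/21 = 1630 mol.
Fuel reacted = 0.914 × 221 → ξ = 202 mol.
Outlet (n = n₀ + ν ξ):
  CH₃OH: 221 − 1(202) = 19.01
  O₂: 433.3 − 1.5(202) = 130.3
  N₂: 1630 (inert)
  CO₂: 0 + 1(202) = 202
  H₂O: 0 + 2(202) = 404
Total out = 19.01 + 130.3 + 1630 + 202 + 404 = 2385 mol.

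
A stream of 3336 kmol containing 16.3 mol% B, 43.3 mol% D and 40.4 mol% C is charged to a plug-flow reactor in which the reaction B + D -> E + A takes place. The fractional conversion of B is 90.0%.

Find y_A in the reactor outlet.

B reacted = 0.9 × 543.8 = 489.4 kmol; ν_B = −1, so ξ = 489.4/1 = 489.4 kmol.
Outlet amounts (n = n₀ + ν ξ):
  B: 543.8 − 1(489.4) = 54.38
  D: 1444 − 1(489.4) = 955.1
  E: 0 + 1(489.4) = 489.4
  A: 0 + 1(489.4) = 489.4
  C: 1348 (inert)
Total out = 3336 kmol; y_A = 489.4 / 3336 = 0.1467.

0.147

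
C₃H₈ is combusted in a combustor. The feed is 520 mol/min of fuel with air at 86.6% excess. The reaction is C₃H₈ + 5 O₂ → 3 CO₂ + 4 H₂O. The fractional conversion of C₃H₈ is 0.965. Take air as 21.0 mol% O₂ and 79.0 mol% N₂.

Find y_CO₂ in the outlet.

0.0624

Stoichiometric O₂ = 5 × 520 = 2600 mol/min; O₂ fed = 2600 × 1.866 = 4852 mol/min.
N₂ fed = 4852 × 79/21 = 18250 mol/min.
Fuel reacted = 0.965 × 520 → ξ = 501.8 mol/min.
Outlet (n = n₀ + ν ξ):
  C₃H₈: 520 − 1(501.8) = 18.2
  O₂: 4852 − 5(501.8) = 2343
  N₂: 18250 (inert)
  CO₂: 0 + 3(501.8) = 1505
  H₂O: 0 + 4(501.8) = 2007
Total out = 24120 mol/min; y_CO₂ = 1505 / 24120 = 0.0624.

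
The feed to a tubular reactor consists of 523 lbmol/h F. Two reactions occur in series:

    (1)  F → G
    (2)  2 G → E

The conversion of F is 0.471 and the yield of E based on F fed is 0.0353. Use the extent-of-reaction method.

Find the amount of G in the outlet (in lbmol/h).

Conversion of F: F consumed = 1ξ₁ = 0.471 × 523 → ξ₁ = 246.3 lbmol/h.
Yield of E: 1ξ₂ / 523 = 0.0353 → ξ₂ = 18.46 lbmol/h.
Outlet amounts (n = n₀ + Σ ν·ξ):
  F: 523 − 1(246.3) = 276.7
  G: 0 + 1(246.3) − 2(18.46) = 209.4
  E: 0 + 1(18.46) = 18.46

209 lbmol/h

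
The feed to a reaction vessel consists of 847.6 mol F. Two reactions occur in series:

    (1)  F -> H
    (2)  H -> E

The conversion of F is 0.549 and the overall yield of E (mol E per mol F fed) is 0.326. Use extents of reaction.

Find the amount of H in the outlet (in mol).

Conversion of F: F consumed = 1ξ₁ = 0.549 × 847.6 → ξ₁ = 465.3 mol.
Yield of E: 1ξ₂ / 847.6 = 0.326 → ξ₂ = 276.3 mol.
Outlet amounts (n = n₀ + Σ ν·ξ):
  F: 847.6 − 1(465.3) = 382.3
  H: 0 + 1(465.3) − 1(276.3) = 189
  E: 0 + 1(276.3) = 276.3

189 mol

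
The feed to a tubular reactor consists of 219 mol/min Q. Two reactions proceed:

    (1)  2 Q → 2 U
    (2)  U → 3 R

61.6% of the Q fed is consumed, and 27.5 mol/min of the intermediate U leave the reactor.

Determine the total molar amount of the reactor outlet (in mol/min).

Conversion of Q: Q consumed = 2ξ₁ = 0.616 × 219 → ξ₁ = 67.45 mol/min.
U balance: n_U = 0 + 2ξ₁ − 1ξ₂ = 27.5 → ξ₂ = (2·67.45 − 27.5)/1 = 107.4 mol/min.
Outlet amounts (n = n₀ + Σ ν·ξ):
  Q: 219 − 2(67.45) = 84.1
  U: 0 + 2(67.45) − 1(107.4) = 27.5
  R: 0 + 3(107.4) = 322.2
Total out = 84.1 + 27.5 + 322.2 = 433.8 mol/min.

434 mol/min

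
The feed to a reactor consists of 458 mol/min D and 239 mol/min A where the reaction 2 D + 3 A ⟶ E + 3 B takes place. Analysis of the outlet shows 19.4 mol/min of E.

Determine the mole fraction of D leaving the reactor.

0.619

For E: n = n₀ + 1ξ → 19.4 = 0 + 1ξ, giving ξ = 19.4 mol/min.
Outlet amounts (n = n₀ + ν ξ):
  D: 458 − 2(19.4) = 419.2
  A: 239 − 3(19.4) = 180.8
  E: 0 + 1(19.4) = 19.4
  B: 0 + 3(19.4) = 58.2
Total out = 677.6 mol/min; y_D = 419.2 / 677.6 = 0.6187.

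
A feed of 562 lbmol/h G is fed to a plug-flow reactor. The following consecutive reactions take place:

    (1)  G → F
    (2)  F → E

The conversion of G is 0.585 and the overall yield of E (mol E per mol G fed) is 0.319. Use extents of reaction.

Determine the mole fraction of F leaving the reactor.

Conversion of G: G consumed = 1ξ₁ = 0.585 × 562 → ξ₁ = 328.8 lbmol/h.
Yield of E: 1ξ₂ / 562 = 0.319 → ξ₂ = 179.3 lbmol/h.
Outlet amounts (n = n₀ + Σ ν·ξ):
  G: 562 − 1(328.8) = 233.2
  F: 0 + 1(328.8) − 1(179.3) = 149.5
  E: 0 + 1(179.3) = 179.3
Total out = 562 lbmol/h; y_F = 149.5 / 562 = 0.266.

0.266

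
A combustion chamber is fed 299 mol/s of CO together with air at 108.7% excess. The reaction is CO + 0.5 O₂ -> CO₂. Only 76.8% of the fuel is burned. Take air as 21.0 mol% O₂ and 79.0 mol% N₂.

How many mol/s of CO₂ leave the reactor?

230 mol/s

Stoichiometric O₂ = 0.5 × 299 = 149.5 mol/s; O₂ fed = 149.5 × 2.087 = 312 mol/s.
N₂ fed = 312 × 79/21 = 1174 mol/s.
Fuel reacted = 0.768 × 299 → ξ = 229.6 mol/s.
Outlet (n = n₀ + ν ξ):
  CO: 299 − 1(229.6) = 69.37
  O₂: 312 − 0.5(229.6) = 197.2
  N₂: 1174 (inert)
  CO₂: 0 + 1(229.6) = 229.6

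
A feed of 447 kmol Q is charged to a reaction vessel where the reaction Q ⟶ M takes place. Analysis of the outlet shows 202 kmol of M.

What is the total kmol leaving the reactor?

447 kmol

For M: n = n₀ + 1ξ → 202 = 0 + 1ξ, giving ξ = 202 kmol.
Outlet amounts (n = n₀ + ν ξ):
  Q: 447 − 1(202) = 245
  M: 0 + 1(202) = 202
Total out = 245 + 202 = 447 kmol.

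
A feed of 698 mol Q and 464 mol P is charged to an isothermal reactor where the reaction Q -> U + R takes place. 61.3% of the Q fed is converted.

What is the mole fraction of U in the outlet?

Q reacted = 0.613 × 698 = 427.9 mol; ν_Q = −1, so ξ = 427.9/1 = 427.9 mol.
Outlet amounts (n = n₀ + ν ξ):
  Q: 698 − 1(427.9) = 270.1
  U: 0 + 1(427.9) = 427.9
  R: 0 + 1(427.9) = 427.9
  P: 464 (inert)
Total out = 1590 mol; y_U = 427.9 / 1590 = 0.2691.

0.269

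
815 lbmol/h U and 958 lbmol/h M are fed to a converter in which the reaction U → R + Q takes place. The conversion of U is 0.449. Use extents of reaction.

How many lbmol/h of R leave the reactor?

366 lbmol/h

U reacted = 0.449 × 815 = 365.9 lbmol/h; ν_U = −1, so ξ = 365.9/1 = 365.9 lbmol/h.
Outlet amounts (n = n₀ + ν ξ):
  U: 815 − 1(365.9) = 449.1
  R: 0 + 1(365.9) = 365.9
  Q: 0 + 1(365.9) = 365.9
  M: 958 (inert)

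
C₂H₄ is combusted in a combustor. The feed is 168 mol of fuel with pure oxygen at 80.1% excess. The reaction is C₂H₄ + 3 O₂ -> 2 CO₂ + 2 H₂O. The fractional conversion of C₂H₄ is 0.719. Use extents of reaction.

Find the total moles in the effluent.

Stoichiometric O₂ = 3 × 168 = 504 mol; O₂ fed = 504 × 1.801 = 907.7 mol.
Fuel reacted = 0.719 × 168 → ξ = 120.8 mol.
Outlet (n = n₀ + ν ξ):
  C₂H₄: 168 − 1(120.8) = 47.21
  O₂: 907.7 − 3(120.8) = 545.3
  CO₂: 0 + 2(120.8) = 241.6
  H₂O: 0 + 2(120.8) = 241.6
Total out = 47.21 + 545.3 + 241.6 + 241.6 = 1076 mol.

1080 mol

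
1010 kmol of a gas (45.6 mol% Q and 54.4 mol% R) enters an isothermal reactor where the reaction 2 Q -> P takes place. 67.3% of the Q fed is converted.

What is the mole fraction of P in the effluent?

0.181

Q reacted = 0.673 × 460.6 = 310 kmol; ν_Q = −2, so ξ = 310/2 = 155 kmol.
Outlet amounts (n = n₀ + ν ξ):
  Q: 460.6 − 2(155) = 150.6
  P: 0 + 1(155) = 155
  R: 549.4 (inert)
Total out = 855 kmol; y_P = 155 / 855 = 0.1813.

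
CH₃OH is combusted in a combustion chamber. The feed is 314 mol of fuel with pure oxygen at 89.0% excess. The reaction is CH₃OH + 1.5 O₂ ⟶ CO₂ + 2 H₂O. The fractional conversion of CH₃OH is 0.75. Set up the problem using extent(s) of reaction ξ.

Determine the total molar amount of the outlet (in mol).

Stoichiometric O₂ = 1.5 × 314 = 471 mol; O₂ fed = 471 × 1.890 = 890.2 mol.
Fuel reacted = 0.75 × 314 → ξ = 235.5 mol.
Outlet (n = n₀ + ν ξ):
  CH₃OH: 314 − 1(235.5) = 78.5
  O₂: 890.2 − 1.5(235.5) = 536.9
  CO₂: 0 + 1(235.5) = 235.5
  H₂O: 0 + 2(235.5) = 471
Total out = 78.5 + 536.9 + 235.5 + 471 = 1322 mol.

1320 mol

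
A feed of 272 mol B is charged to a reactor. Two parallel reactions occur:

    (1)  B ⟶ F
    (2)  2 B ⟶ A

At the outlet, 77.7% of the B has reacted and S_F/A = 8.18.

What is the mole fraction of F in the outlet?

0.676

Conversion of B: B consumed = 0.777 × 272 = 211.3 mol = 1ξ₁ + 2ξ₂.
Selectivity: 1ξ₁ / (1ξ₂) = 8.18 → ξ₁ = 8.18 ξ₂.
Substitute: (1·8.18 + 2) ξ₂ = 211.3 → ξ₂ = 20.76 mol, ξ₁ = 169.8 mol.
Outlet amounts (n = n₀ + Σ ν·ξ):
  B: 272 − 1(169.8) − 2(20.76) = 60.66
  F: 0 + 1(169.8) = 169.8
  A: 0 + 1(20.76) = 20.76
Total out = 251.2 mol; y_F = 169.8 / 251.2 = 0.6759.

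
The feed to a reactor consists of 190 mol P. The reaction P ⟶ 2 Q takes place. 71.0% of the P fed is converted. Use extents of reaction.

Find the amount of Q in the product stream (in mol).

270 mol

P reacted = 0.71 × 190 = 134.9 mol; ν_P = −1, so ξ = 134.9/1 = 134.9 mol.
Outlet amounts (n = n₀ + ν ξ):
  P: 190 − 1(134.9) = 55.1
  Q: 0 + 2(134.9) = 269.8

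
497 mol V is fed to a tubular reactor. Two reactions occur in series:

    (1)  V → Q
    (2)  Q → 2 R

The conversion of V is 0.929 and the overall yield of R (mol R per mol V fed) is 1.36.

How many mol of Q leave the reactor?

124 mol

Conversion of V: V consumed = 1ξ₁ = 0.929 × 497 → ξ₁ = 461.7 mol.
Yield of R: 2ξ₂ / 497 = 1.36 → ξ₂ = 338 mol.
Outlet amounts (n = n₀ + Σ ν·ξ):
  V: 497 − 1(461.7) = 35.29
  Q: 0 + 1(461.7) − 1(338) = 123.8
  R: 0 + 2(338) = 675.9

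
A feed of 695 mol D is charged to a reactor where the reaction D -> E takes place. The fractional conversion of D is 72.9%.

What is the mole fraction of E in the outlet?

0.729

D reacted = 0.729 × 695 = 506.7 mol; ν_D = −1, so ξ = 506.7/1 = 506.7 mol.
Outlet amounts (n = n₀ + ν ξ):
  D: 695 − 1(506.7) = 188.3
  E: 0 + 1(506.7) = 506.7
Total out = 695 mol; y_E = 506.7 / 695 = 0.729.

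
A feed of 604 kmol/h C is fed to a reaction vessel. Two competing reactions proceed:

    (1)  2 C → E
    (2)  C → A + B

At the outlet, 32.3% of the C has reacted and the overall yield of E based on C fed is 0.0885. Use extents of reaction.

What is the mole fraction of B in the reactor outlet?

0.138

Yield of E: 1ξ₁ / 604 = 0.0885 → ξ₁ = 53.45 kmol/h.
Conversion of C: 2ξ₁ + 1ξ₂ = 0.323 × 604 = 195.1 → ξ₂ = 88.18 kmol/h.
Outlet amounts (n = n₀ + Σ ν·ξ):
  C: 604 − 2(53.45) − 1(88.18) = 408.9
  E: 0 + 1(53.45) = 53.45
  A: 0 + 1(88.18) = 88.18
  B: 0 + 1(88.18) = 88.18
Total out = 638.7 kmol/h; y_B = 88.18 / 638.7 = 0.1381.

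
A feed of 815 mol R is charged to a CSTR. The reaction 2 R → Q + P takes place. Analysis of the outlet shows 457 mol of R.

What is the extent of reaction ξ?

For R: n = n₀ − 2ξ → 457 = 815 − 2ξ, giving ξ = 179 mol.
Outlet amounts (n = n₀ + ν ξ):
  R: 815 − 2(179) = 457
  Q: 0 + 1(179) = 179
  P: 0 + 1(179) = 179

ξ = 179 mol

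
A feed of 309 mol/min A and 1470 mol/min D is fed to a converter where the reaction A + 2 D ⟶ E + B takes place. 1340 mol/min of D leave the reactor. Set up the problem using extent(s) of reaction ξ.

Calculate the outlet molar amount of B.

For D: n = n₀ − 2ξ → 1340 = 1470 − 2ξ, giving ξ = 65 mol/min.
Outlet amounts (n = n₀ + ν ξ):
  A: 309 − 1(65) = 244
  D: 1470 − 2(65) = 1340
  E: 0 + 1(65) = 65
  B: 0 + 1(65) = 65

65 mol/min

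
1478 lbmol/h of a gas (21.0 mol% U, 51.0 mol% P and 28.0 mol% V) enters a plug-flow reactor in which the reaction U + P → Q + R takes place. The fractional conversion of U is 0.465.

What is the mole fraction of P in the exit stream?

U reacted = 0.465 × 310.4 = 144.3 lbmol/h; ν_U = −1, so ξ = 144.3/1 = 144.3 lbmol/h.
Outlet amounts (n = n₀ + ν ξ):
  U: 310.4 − 1(144.3) = 166.1
  P: 753.8 − 1(144.3) = 609.5
  Q: 0 + 1(144.3) = 144.3
  R: 0 + 1(144.3) = 144.3
  V: 413.8 (inert)
Total out = 1478 lbmol/h; y_P = 609.5 / 1478 = 0.4123.

0.412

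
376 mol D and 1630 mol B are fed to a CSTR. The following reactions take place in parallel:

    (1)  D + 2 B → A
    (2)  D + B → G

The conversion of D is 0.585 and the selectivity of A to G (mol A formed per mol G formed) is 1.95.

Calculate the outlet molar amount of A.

Conversion of D: D consumed = 0.585 × 376 = 220 mol = 1ξ₁ + 1ξ₂.
Selectivity: 1ξ₁ / (1ξ₂) = 1.95 → ξ₁ = 1.95 ξ₂.
Substitute: (1·1.95 + 1) ξ₂ = 220 → ξ₂ = 74.56 mol, ξ₁ = 145.4 mol.
Outlet amounts (n = n₀ + Σ ν·ξ):
  D: 376 − 1(145.4) − 1(74.56) = 156
  B: 1630 − 2(145.4) − 1(74.56) = 1265
  A: 0 + 1(145.4) = 145.4
  G: 0 + 1(74.56) = 74.56

145 mol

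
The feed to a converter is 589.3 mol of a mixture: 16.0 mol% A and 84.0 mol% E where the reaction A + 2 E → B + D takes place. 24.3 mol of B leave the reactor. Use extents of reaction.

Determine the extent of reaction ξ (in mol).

For B: n = n₀ + 1ξ → 24.3 = 0 + 1ξ, giving ξ = 24.3 mol.
Outlet amounts (n = n₀ + ν ξ):
  A: 94.29 − 1(24.3) = 69.99
  E: 495 − 2(24.3) = 446.4
  B: 0 + 1(24.3) = 24.3
  D: 0 + 1(24.3) = 24.3

ξ = 24.3 mol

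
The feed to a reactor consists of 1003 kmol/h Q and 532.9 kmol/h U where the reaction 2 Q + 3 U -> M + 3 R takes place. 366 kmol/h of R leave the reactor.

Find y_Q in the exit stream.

0.537

For R: n = n₀ + 3ξ → 366 = 0 + 3ξ, giving ξ = 122 kmol/h.
Outlet amounts (n = n₀ + ν ξ):
  Q: 1003 − 2(122) = 759
  U: 532.9 − 3(122) = 166.9
  M: 0 + 1(122) = 122
  R: 0 + 3(122) = 366
Total out = 1414 kmol/h; y_Q = 759 / 1414 = 0.5368.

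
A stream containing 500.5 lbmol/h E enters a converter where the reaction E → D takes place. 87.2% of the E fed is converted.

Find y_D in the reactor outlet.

E reacted = 0.872 × 500.5 = 436.4 lbmol/h; ν_E = −1, so ξ = 436.4/1 = 436.4 lbmol/h.
Outlet amounts (n = n₀ + ν ξ):
  E: 500.5 − 1(436.4) = 64.06
  D: 0 + 1(436.4) = 436.4
Total out = 500.5 lbmol/h; y_D = 436.4 / 500.5 = 0.872.

0.872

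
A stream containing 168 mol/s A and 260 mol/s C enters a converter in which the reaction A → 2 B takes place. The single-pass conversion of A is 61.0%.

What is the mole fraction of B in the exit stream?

0.386

A reacted = 0.61 × 168 = 102.5 mol/s; ν_A = −1, so ξ = 102.5/1 = 102.5 mol/s.
Outlet amounts (n = n₀ + ν ξ):
  A: 168 − 1(102.5) = 65.52
  B: 0 + 2(102.5) = 205
  C: 260 (inert)
Total out = 530.5 mol/s; y_B = 205 / 530.5 = 0.3864.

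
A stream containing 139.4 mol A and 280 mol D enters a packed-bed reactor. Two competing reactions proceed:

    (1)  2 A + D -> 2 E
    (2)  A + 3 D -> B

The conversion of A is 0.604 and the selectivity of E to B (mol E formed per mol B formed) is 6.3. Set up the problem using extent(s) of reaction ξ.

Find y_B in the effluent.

0.0331

Conversion of A: A consumed = 0.604 × 139.4 = 84.2 mol = 2ξ₁ + 1ξ₂.
Selectivity: 2ξ₁ / (1ξ₂) = 6.3 → ξ₁ = 3.15 ξ₂.
Substitute: (2·3.15 + 1) ξ₂ = 84.2 → ξ₂ = 11.53 mol, ξ₁ = 36.33 mol.
Outlet amounts (n = n₀ + Σ ν·ξ):
  A: 139.4 − 2(36.33) − 1(11.53) = 55.2
  D: 280 − 1(36.33) − 3(11.53) = 209.1
  E: 0 + 2(36.33) = 72.66
  B: 0 + 1(11.53) = 11.53
Total out = 348.5 mol; y_B = 11.53 / 348.5 = 0.0331.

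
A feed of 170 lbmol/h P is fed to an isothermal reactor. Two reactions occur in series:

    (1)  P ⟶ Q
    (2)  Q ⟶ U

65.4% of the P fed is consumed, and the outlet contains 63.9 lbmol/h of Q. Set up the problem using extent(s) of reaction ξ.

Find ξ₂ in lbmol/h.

Conversion of P: P consumed = 1ξ₁ = 0.654 × 170 → ξ₁ = 111.2 lbmol/h.
Q balance: n_Q = 0 + 1ξ₁ − 1ξ₂ = 63.9 → ξ₂ = (1·111.2 − 63.9)/1 = 47.28 lbmol/h.
Outlet amounts (n = n₀ + Σ ν·ξ):
  P: 170 − 1(111.2) = 58.82
  Q: 0 + 1(111.2) − 1(47.28) = 63.9
  U: 0 + 1(47.28) = 47.28

ξ₂ = 47.3 lbmol/h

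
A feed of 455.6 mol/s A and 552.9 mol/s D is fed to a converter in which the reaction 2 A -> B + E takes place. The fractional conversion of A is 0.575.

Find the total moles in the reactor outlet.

1010 mol/s

A reacted = 0.575 × 455.6 = 262 mol/s; ν_A = −2, so ξ = 262/2 = 131 mol/s.
Outlet amounts (n = n₀ + ν ξ):
  A: 455.6 − 2(131) = 193.6
  B: 0 + 1(131) = 131
  E: 0 + 1(131) = 131
  D: 552.9 (inert)
Total out = 193.6 + 131 + 131 + 552.9 = 1008 mol/s.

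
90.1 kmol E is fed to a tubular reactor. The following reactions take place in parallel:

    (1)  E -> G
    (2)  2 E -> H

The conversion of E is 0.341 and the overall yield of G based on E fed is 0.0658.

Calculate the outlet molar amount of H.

12.4 kmol

Yield of G: 1ξ₁ / 90.1 = 0.0658 → ξ₁ = 5.929 kmol.
Conversion of E: 1ξ₁ + 2ξ₂ = 0.341 × 90.1 = 30.72 → ξ₂ = 12.4 kmol.
Outlet amounts (n = n₀ + Σ ν·ξ):
  E: 90.1 − 1(5.929) − 2(12.4) = 59.38
  G: 0 + 1(5.929) = 5.929
  H: 0 + 1(12.4) = 12.4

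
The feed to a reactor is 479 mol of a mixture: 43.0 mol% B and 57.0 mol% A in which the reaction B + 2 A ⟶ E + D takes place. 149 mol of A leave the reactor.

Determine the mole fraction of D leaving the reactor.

For A: n = n₀ − 2ξ → 149 = 273 − 2ξ, giving ξ = 62.01 mol.
Outlet amounts (n = n₀ + ν ξ):
  B: 206 − 1(62.01) = 144
  A: 273 − 2(62.01) = 149
  E: 0 + 1(62.01) = 62.01
  D: 0 + 1(62.01) = 62.01
Total out = 417 mol; y_D = 62.01 / 417 = 0.1487.

0.149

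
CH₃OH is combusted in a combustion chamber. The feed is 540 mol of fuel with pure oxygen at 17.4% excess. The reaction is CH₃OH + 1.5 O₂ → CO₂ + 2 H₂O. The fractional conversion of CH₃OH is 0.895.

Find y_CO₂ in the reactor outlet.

Stoichiometric O₂ = 1.5 × 540 = 810 mol; O₂ fed = 810 × 1.174 = 950.9 mol.
Fuel reacted = 0.895 × 540 → ξ = 483.3 mol.
Outlet (n = n₀ + ν ξ):
  CH₃OH: 540 − 1(483.3) = 56.7
  O₂: 950.9 − 1.5(483.3) = 226
  CO₂: 0 + 1(483.3) = 483.3
  H₂O: 0 + 2(483.3) = 966.6
Total out = 1733 mol; y_CO₂ = 483.3 / 1733 = 0.2789.

0.279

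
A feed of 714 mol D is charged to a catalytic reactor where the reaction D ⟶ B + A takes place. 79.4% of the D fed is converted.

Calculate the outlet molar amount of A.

D reacted = 0.794 × 714 = 566.9 mol; ν_D = −1, so ξ = 566.9/1 = 566.9 mol.
Outlet amounts (n = n₀ + ν ξ):
  D: 714 − 1(566.9) = 147.1
  B: 0 + 1(566.9) = 566.9
  A: 0 + 1(566.9) = 566.9

567 mol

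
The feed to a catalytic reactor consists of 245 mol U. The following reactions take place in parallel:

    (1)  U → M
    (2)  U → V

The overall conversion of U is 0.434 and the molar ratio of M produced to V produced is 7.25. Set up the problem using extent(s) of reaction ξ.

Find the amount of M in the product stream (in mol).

93.4 mol

Conversion of U: U consumed = 0.434 × 245 = 106.3 mol = 1ξ₁ + 1ξ₂.
Selectivity: 1ξ₁ / (1ξ₂) = 7.25 → ξ₁ = 7.25 ξ₂.
Substitute: (1·7.25 + 1) ξ₂ = 106.3 → ξ₂ = 12.89 mol, ξ₁ = 93.44 mol.
Outlet amounts (n = n₀ + Σ ν·ξ):
  U: 245 − 1(93.44) − 1(12.89) = 138.7
  M: 0 + 1(93.44) = 93.44
  V: 0 + 1(12.89) = 12.89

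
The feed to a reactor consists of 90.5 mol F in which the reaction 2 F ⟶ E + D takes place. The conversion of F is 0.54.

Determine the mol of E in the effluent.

F reacted = 0.54 × 90.5 = 48.87 mol; ν_F = −2, so ξ = 48.87/2 = 24.44 mol.
Outlet amounts (n = n₀ + ν ξ):
  F: 90.5 − 2(24.44) = 41.63
  E: 0 + 1(24.44) = 24.44
  D: 0 + 1(24.44) = 24.44

24.4 mol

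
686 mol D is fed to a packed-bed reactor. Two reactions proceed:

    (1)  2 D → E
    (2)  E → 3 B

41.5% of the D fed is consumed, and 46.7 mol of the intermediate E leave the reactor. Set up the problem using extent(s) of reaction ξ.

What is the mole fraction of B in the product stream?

Conversion of D: D consumed = 2ξ₁ = 0.415 × 686 → ξ₁ = 142.3 mol.
E balance: n_E = 0 + 1ξ₁ − 1ξ₂ = 46.7 → ξ₂ = (1·142.3 − 46.7)/1 = 95.64 mol.
Outlet amounts (n = n₀ + Σ ν·ξ):
  D: 686 − 2(142.3) = 401.3
  E: 0 + 1(142.3) − 1(95.64) = 46.7
  B: 0 + 3(95.64) = 286.9
Total out = 734.9 mol; y_B = 286.9 / 734.9 = 0.3904.

0.39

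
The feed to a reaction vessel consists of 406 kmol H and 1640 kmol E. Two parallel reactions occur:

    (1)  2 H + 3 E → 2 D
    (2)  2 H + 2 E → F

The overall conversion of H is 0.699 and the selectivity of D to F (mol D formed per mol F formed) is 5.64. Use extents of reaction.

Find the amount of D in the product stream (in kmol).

210 kmol

Conversion of H: H consumed = 0.699 × 406 = 283.8 kmol = 2ξ₁ + 2ξ₂.
Selectivity: 2ξ₁ / (1ξ₂) = 5.64 → ξ₁ = 2.82 ξ₂.
Substitute: (2·2.82 + 2) ξ₂ = 283.8 → ξ₂ = 37.15 kmol, ξ₁ = 104.8 kmol.
Outlet amounts (n = n₀ + Σ ν·ξ):
  H: 406 − 2(104.8) − 2(37.15) = 122.2
  E: 1640 − 3(104.8) − 2(37.15) = 1251
  D: 0 + 2(104.8) = 209.5
  F: 0 + 1(37.15) = 37.15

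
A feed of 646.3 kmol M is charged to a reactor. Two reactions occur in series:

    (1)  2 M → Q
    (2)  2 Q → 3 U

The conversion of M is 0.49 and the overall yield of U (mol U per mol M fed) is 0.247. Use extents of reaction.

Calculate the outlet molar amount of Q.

51.9 kmol

Conversion of M: M consumed = 2ξ₁ = 0.49 × 646.3 → ξ₁ = 158.3 kmol.
Yield of U: 3ξ₂ / 646.3 = 0.247 → ξ₂ = 53.21 kmol.
Outlet amounts (n = n₀ + Σ ν·ξ):
  M: 646.3 − 2(158.3) = 329.6
  Q: 0 + 1(158.3) − 2(53.21) = 51.92
  U: 0 + 3(53.21) = 159.6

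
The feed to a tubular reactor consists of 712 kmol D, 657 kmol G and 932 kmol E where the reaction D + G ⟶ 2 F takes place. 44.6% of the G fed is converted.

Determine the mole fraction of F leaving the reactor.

0.255

G reacted = 0.446 × 657 = 293 kmol; ν_G = −1, so ξ = 293/1 = 293 kmol.
Outlet amounts (n = n₀ + ν ξ):
  D: 712 − 1(293) = 419
  G: 657 − 1(293) = 364
  F: 0 + 2(293) = 586
  E: 932 (inert)
Total out = 2301 kmol; y_F = 586 / 2301 = 0.2547.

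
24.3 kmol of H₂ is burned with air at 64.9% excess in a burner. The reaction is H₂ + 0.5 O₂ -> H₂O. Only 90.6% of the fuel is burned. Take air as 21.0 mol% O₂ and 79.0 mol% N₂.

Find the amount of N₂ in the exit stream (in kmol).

75.4 kmol

Stoichiometric O₂ = 0.5 × 24.3 = 12.15 kmol; O₂ fed = 12.15 × 1.649 = 20.04 kmol.
N₂ fed = 20.04 × 79/21 = 75.37 kmol.
Fuel reacted = 0.906 × 24.3 → ξ = 22.02 kmol.
Outlet (n = n₀ + ν ξ):
  H₂: 24.3 − 1(22.02) = 2.284
  O₂: 20.04 − 0.5(22.02) = 9.027
  N₂: 75.37 (inert)
  H₂O: 0 + 1(22.02) = 22.02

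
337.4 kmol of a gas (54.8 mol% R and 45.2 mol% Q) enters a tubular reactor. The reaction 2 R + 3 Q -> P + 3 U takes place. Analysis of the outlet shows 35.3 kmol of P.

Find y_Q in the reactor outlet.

0.154

For P: n = n₀ + 1ξ → 35.3 = 0 + 1ξ, giving ξ = 35.3 kmol.
Outlet amounts (n = n₀ + ν ξ):
  R: 184.9 − 2(35.3) = 114.3
  Q: 152.5 − 3(35.3) = 46.6
  P: 0 + 1(35.3) = 35.3
  U: 0 + 3(35.3) = 105.9
Total out = 302.1 kmol; y_Q = 46.6 / 302.1 = 0.1543.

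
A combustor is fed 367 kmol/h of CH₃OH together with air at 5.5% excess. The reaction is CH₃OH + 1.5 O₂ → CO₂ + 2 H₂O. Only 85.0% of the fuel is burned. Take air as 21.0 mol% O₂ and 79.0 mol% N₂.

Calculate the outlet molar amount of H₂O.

Stoichiometric O₂ = 1.5 × 367 = 550.5 kmol/h; O₂ fed = 550.5 × 1.055 = 580.8 kmol/h.
N₂ fed = 580.8 × 79/21 = 2185 kmol/h.
Fuel reacted = 0.85 × 367 → ξ = 311.9 kmol/h.
Outlet (n = n₀ + ν ξ):
  CH₃OH: 367 − 1(311.9) = 55.05
  O₂: 580.8 − 1.5(311.9) = 112.9
  N₂: 2185 (inert)
  CO₂: 0 + 1(311.9) = 311.9
  H₂O: 0 + 2(311.9) = 623.9

624 kmol/h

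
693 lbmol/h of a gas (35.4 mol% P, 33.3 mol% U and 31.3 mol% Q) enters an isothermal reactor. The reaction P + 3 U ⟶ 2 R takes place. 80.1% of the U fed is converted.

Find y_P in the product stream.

U reacted = 0.801 × 230.8 = 184.8 lbmol/h; ν_U = −3, so ξ = 184.8/3 = 61.62 lbmol/h.
Outlet amounts (n = n₀ + ν ξ):
  P: 245.3 − 1(61.62) = 183.7
  U: 230.8 − 3(61.62) = 45.92
  R: 0 + 2(61.62) = 123.2
  Q: 216.9 (inert)
Total out = 569.8 lbmol/h; y_P = 183.7 / 569.8 = 0.3224.

0.322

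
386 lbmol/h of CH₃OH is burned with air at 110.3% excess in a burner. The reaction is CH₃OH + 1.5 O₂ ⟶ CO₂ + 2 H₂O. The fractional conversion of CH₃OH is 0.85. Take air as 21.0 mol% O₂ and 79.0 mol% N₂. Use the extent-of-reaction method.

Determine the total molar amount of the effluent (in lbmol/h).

Stoichiometric O₂ = 1.5 × 386 = 579 lbmol/h; O₂ fed = 579 × 2.103 = 1218 lbmol/h.
N₂ fed = 1218 × 79/21 = 4581 lbmol/h.
Fuel reacted = 0.85 × 386 → ξ = 328.1 lbmol/h.
Outlet (n = n₀ + ν ξ):
  CH₃OH: 386 − 1(328.1) = 57.9
  O₂: 1218 − 1.5(328.1) = 725.5
  N₂: 4581 (inert)
  CO₂: 0 + 1(328.1) = 328.1
  H₂O: 0 + 2(328.1) = 656.2
Total out = 57.9 + 725.5 + 4581 + 328.1 + 656.2 = 6348 lbmol/h.

6350 lbmol/h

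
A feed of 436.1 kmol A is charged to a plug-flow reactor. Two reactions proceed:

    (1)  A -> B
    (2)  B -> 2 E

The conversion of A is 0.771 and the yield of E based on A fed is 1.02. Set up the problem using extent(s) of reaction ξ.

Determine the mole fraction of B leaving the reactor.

0.173

Conversion of A: A consumed = 1ξ₁ = 0.771 × 436.1 → ξ₁ = 336.2 kmol.
Yield of E: 2ξ₂ / 436.1 = 1.02 → ξ₂ = 222.4 kmol.
Outlet amounts (n = n₀ + Σ ν·ξ):
  A: 436.1 − 1(336.2) = 99.87
  B: 0 + 1(336.2) − 1(222.4) = 113.8
  E: 0 + 2(222.4) = 444.8
Total out = 658.5 kmol; y_B = 113.8 / 658.5 = 0.1728.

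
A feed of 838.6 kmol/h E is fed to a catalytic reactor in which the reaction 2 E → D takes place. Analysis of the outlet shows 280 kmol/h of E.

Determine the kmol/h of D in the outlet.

For E: n = n₀ − 2ξ → 280 = 838.6 − 2ξ, giving ξ = 279.3 kmol/h.
Outlet amounts (n = n₀ + ν ξ):
  E: 838.6 − 2(279.3) = 280
  D: 0 + 1(279.3) = 279.3

279 kmol/h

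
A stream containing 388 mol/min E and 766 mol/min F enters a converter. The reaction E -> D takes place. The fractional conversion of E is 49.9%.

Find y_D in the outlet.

E reacted = 0.499 × 388 = 193.6 mol/min; ν_E = −1, so ξ = 193.6/1 = 193.6 mol/min.
Outlet amounts (n = n₀ + ν ξ):
  E: 388 − 1(193.6) = 194.4
  D: 0 + 1(193.6) = 193.6
  F: 766 (inert)
Total out = 1154 mol/min; y_D = 193.6 / 1154 = 0.1678.

0.168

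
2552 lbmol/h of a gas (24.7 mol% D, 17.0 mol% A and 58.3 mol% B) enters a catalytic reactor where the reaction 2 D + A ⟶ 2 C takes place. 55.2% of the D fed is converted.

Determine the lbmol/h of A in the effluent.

D reacted = 0.552 × 630.3 = 347.9 lbmol/h; ν_D = −2, so ξ = 347.9/2 = 174 lbmol/h.
Outlet amounts (n = n₀ + ν ξ):
  D: 630.3 − 2(174) = 282.4
  A: 433.8 − 1(174) = 259.9
  C: 0 + 2(174) = 347.9
  B: 1488 (inert)

260 lbmol/h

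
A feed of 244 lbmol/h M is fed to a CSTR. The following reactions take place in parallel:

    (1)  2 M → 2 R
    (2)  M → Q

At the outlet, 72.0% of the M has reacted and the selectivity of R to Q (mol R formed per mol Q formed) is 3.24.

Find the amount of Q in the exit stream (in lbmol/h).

41.4 lbmol/h

Conversion of M: M consumed = 0.72 × 244 = 175.7 lbmol/h = 2ξ₁ + 1ξ₂.
Selectivity: 2ξ₁ / (1ξ₂) = 3.24 → ξ₁ = 1.62 ξ₂.
Substitute: (2·1.62 + 1) ξ₂ = 175.7 → ξ₂ = 41.43 lbmol/h, ξ₁ = 67.12 lbmol/h.
Outlet amounts (n = n₀ + Σ ν·ξ):
  M: 244 − 2(67.12) − 1(41.43) = 68.32
  R: 0 + 2(67.12) = 134.2
  Q: 0 + 1(41.43) = 41.43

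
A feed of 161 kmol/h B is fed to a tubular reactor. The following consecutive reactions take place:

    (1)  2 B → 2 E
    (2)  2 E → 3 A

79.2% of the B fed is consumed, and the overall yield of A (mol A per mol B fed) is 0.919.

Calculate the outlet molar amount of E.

28.9 kmol/h

Conversion of B: B consumed = 2ξ₁ = 0.792 × 161 → ξ₁ = 63.76 kmol/h.
Yield of A: 3ξ₂ / 161 = 0.919 → ξ₂ = 49.32 kmol/h.
Outlet amounts (n = n₀ + Σ ν·ξ):
  B: 161 − 2(63.76) = 33.49
  E: 0 + 2(63.76) − 2(49.32) = 28.87
  A: 0 + 3(49.32) = 148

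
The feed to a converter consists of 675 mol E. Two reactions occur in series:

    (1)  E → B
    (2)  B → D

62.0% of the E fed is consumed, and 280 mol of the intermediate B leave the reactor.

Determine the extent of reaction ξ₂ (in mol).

Conversion of E: E consumed = 1ξ₁ = 0.62 × 675 → ξ₁ = 418.5 mol.
B balance: n_B = 0 + 1ξ₁ − 1ξ₂ = 280 → ξ₂ = (1·418.5 − 280)/1 = 138.5 mol.
Outlet amounts (n = n₀ + Σ ν·ξ):
  E: 675 − 1(418.5) = 256.5
  B: 0 + 1(418.5) − 1(138.5) = 280
  D: 0 + 1(138.5) = 138.5

ξ₂ = 138 mol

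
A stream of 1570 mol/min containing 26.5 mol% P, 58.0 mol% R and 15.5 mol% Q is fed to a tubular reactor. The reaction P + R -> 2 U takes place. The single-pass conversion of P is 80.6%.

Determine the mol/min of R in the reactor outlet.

P reacted = 0.806 × 416.1 = 335.3 mol/min; ν_P = −1, so ξ = 335.3/1 = 335.3 mol/min.
Outlet amounts (n = n₀ + ν ξ):
  P: 416.1 − 1(335.3) = 80.71
  R: 910.6 − 1(335.3) = 575.3
  U: 0 + 2(335.3) = 670.7
  Q: 243.3 (inert)

575 mol/min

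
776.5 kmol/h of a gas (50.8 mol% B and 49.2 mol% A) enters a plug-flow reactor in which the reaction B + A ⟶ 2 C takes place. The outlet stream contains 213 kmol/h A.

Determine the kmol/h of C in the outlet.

338 kmol/h

For A: n = n₀ − 1ξ → 213 = 382 − 1ξ, giving ξ = 169 kmol/h.
Outlet amounts (n = n₀ + ν ξ):
  B: 394.5 − 1(169) = 225.4
  A: 382 − 1(169) = 213
  C: 0 + 2(169) = 338.1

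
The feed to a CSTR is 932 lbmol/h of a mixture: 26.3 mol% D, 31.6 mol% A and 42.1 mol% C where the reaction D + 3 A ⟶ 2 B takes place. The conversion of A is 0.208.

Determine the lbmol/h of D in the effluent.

A reacted = 0.208 × 294.5 = 61.26 lbmol/h; ν_A = −3, so ξ = 61.26/3 = 20.42 lbmol/h.
Outlet amounts (n = n₀ + ν ξ):
  D: 245.1 − 1(20.42) = 224.7
  A: 294.5 − 3(20.42) = 233.3
  B: 0 + 2(20.42) = 40.84
  C: 392.4 (inert)

225 lbmol/h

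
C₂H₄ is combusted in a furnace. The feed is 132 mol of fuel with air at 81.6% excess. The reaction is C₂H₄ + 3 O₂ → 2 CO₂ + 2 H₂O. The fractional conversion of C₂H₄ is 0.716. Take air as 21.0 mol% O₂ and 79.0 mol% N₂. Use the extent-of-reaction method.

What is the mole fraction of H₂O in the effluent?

0.0531

Stoichiometric O₂ = 3 × 132 = 396 mol; O₂ fed = 396 × 1.816 = 719.1 mol.
N₂ fed = 719.1 × 79/21 = 2705 mol.
Fuel reacted = 0.716 × 132 → ξ = 94.51 mol.
Outlet (n = n₀ + ν ξ):
  C₂H₄: 132 − 1(94.51) = 37.49
  O₂: 719.1 − 3(94.51) = 435.6
  N₂: 2705 (inert)
  CO₂: 0 + 2(94.51) = 189
  H₂O: 0 + 2(94.51) = 189
Total out = 3556 mol; y_H₂O = 189 / 3556 = 0.05315.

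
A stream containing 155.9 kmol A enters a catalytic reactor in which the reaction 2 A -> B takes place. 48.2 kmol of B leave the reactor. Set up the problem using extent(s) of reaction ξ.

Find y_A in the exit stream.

0.552

For B: n = n₀ + 1ξ → 48.2 = 0 + 1ξ, giving ξ = 48.2 kmol.
Outlet amounts (n = n₀ + ν ξ):
  A: 155.9 − 2(48.2) = 59.5
  B: 0 + 1(48.2) = 48.2
Total out = 107.7 kmol; y_A = 59.5 / 107.7 = 0.5525.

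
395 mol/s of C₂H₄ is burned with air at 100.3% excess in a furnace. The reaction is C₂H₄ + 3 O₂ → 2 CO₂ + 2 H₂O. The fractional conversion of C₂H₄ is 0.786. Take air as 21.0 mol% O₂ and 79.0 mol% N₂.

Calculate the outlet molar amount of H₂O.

Stoichiometric O₂ = 3 × 395 = 1185 mol/s; O₂ fed = 1185 × 2.003 = 2374 mol/s.
N₂ fed = 2374 × 79/21 = 8929 mol/s.
Fuel reacted = 0.786 × 395 → ξ = 310.5 mol/s.
Outlet (n = n₀ + ν ξ):
  C₂H₄: 395 − 1(310.5) = 84.53
  O₂: 2374 − 3(310.5) = 1442
  N₂: 8929 (inert)
  CO₂: 0 + 2(310.5) = 620.9
  H₂O: 0 + 2(310.5) = 620.9

621 mol/s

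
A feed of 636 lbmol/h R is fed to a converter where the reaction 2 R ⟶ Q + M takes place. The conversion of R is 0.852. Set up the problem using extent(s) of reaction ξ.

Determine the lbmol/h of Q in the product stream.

R reacted = 0.852 × 636 = 541.9 lbmol/h; ν_R = −2, so ξ = 541.9/2 = 270.9 lbmol/h.
Outlet amounts (n = n₀ + ν ξ):
  R: 636 − 2(270.9) = 94.13
  Q: 0 + 1(270.9) = 270.9
  M: 0 + 1(270.9) = 270.9

271 lbmol/h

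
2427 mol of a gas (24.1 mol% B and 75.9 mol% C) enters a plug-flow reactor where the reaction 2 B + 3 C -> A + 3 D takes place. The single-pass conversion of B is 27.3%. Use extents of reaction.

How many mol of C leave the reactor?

1600 mol

B reacted = 0.273 × 584.9 = 159.7 mol; ν_B = −2, so ξ = 159.7/2 = 79.84 mol.
Outlet amounts (n = n₀ + ν ξ):
  B: 584.9 − 2(79.84) = 425.2
  C: 1842 − 3(79.84) = 1603
  A: 0 + 1(79.84) = 79.84
  D: 0 + 3(79.84) = 239.5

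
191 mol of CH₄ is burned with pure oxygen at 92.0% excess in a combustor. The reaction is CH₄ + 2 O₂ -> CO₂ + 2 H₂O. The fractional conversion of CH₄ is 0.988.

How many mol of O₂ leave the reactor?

Stoichiometric O₂ = 2 × 191 = 382 mol; O₂ fed = 382 × 1.920 = 733.4 mol.
Fuel reacted = 0.988 × 191 → ξ = 188.7 mol.
Outlet (n = n₀ + ν ξ):
  CH₄: 191 − 1(188.7) = 2.292
  O₂: 733.4 − 2(188.7) = 356
  CO₂: 0 + 1(188.7) = 188.7
  H₂O: 0 + 2(188.7) = 377.4

356 mol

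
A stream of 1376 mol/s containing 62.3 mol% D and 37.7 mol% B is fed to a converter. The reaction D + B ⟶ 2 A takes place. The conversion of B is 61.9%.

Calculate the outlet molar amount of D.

536 mol/s

B reacted = 0.619 × 518.8 = 321.1 mol/s; ν_B = −1, so ξ = 321.1/1 = 321.1 mol/s.
Outlet amounts (n = n₀ + ν ξ):
  D: 857.2 − 1(321.1) = 536.1
  B: 518.8 − 1(321.1) = 197.6
  A: 0 + 2(321.1) = 642.2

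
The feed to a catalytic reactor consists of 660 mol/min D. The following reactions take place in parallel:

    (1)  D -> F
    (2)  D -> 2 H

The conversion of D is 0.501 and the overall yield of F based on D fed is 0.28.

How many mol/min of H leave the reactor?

Yield of F: 1ξ₁ / 660 = 0.28 → ξ₁ = 184.8 mol/min.
Conversion of D: 1ξ₁ + 1ξ₂ = 0.501 × 660 = 330.7 → ξ₂ = 145.9 mol/min.
Outlet amounts (n = n₀ + Σ ν·ξ):
  D: 660 − 1(184.8) − 1(145.9) = 329.3
  F: 0 + 1(184.8) = 184.8
  H: 0 + 2(145.9) = 291.7

292 mol/min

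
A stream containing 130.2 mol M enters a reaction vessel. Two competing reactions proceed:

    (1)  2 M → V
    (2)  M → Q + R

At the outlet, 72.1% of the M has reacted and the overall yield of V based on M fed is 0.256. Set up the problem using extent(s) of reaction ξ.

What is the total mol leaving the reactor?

Yield of V: 1ξ₁ / 130.2 = 0.256 → ξ₁ = 33.33 mol.
Conversion of M: 2ξ₁ + 1ξ₂ = 0.721 × 130.2 = 93.87 → ξ₂ = 27.21 mol.
Outlet amounts (n = n₀ + Σ ν·ξ):
  M: 130.2 − 2(33.33) − 1(27.21) = 36.33
  V: 0 + 1(33.33) = 33.33
  Q: 0 + 1(27.21) = 27.21
  R: 0 + 1(27.21) = 27.21
Total out = 36.33 + 33.33 + 27.21 + 27.21 = 124.1 mol.

124 mol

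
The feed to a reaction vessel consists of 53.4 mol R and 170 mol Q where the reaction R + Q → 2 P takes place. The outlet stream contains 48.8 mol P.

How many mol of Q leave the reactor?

For P: n = n₀ + 2ξ → 48.8 = 0 + 2ξ, giving ξ = 24.4 mol.
Outlet amounts (n = n₀ + ν ξ):
  R: 53.4 − 1(24.4) = 29
  Q: 170 − 1(24.4) = 145.6
  P: 0 + 2(24.4) = 48.8

146 mol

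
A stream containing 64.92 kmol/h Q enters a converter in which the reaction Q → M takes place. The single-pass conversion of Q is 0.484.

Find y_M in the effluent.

0.484

Q reacted = 0.484 × 64.92 = 31.42 kmol/h; ν_Q = −1, so ξ = 31.42/1 = 31.42 kmol/h.
Outlet amounts (n = n₀ + ν ξ):
  Q: 64.92 − 1(31.42) = 33.5
  M: 0 + 1(31.42) = 31.42
Total out = 64.92 kmol/h; y_M = 31.42 / 64.92 = 0.484.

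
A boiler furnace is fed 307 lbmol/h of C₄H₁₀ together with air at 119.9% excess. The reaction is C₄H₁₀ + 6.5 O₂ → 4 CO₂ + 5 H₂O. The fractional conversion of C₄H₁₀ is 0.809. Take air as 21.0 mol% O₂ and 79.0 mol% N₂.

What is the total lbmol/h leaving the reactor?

21600 lbmol/h

Stoichiometric O₂ = 6.5 × 307 = 1996 lbmol/h; O₂ fed = 1996 × 2.199 = 4388 lbmol/h.
N₂ fed = 4388 × 79/21 = 16510 lbmol/h.
Fuel reacted = 0.809 × 307 → ξ = 248.4 lbmol/h.
Outlet (n = n₀ + ν ξ):
  C₄H₁₀: 307 − 1(248.4) = 58.64
  O₂: 4388 − 6.5(248.4) = 2774
  N₂: 16510 (inert)
  CO₂: 0 + 4(248.4) = 993.5
  H₂O: 0 + 5(248.4) = 1242
Total out = 58.64 + 2774 + 16510 + 993.5 + 1242 = 21580 lbmol/h.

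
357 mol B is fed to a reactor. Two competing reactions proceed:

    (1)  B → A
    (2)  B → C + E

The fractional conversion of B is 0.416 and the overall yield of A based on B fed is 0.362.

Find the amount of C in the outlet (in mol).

Yield of A: 1ξ₁ / 357 = 0.362 → ξ₁ = 129.2 mol.
Conversion of B: 1ξ₁ + 1ξ₂ = 0.416 × 357 = 148.5 → ξ₂ = 19.28 mol.
Outlet amounts (n = n₀ + Σ ν·ξ):
  B: 357 − 1(129.2) − 1(19.28) = 208.5
  A: 0 + 1(129.2) = 129.2
  C: 0 + 1(19.28) = 19.28
  E: 0 + 1(19.28) = 19.28

19.3 mol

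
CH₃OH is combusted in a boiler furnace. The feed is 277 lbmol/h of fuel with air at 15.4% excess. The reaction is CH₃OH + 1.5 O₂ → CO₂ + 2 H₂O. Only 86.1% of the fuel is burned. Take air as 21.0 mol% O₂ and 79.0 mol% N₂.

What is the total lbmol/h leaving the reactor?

Stoichiometric O₂ = 1.5 × 277 = 415.5 lbmol/h; O₂ fed = 415.5 × 1.154 = 479.5 lbmol/h.
N₂ fed = 479.5 × 79/21 = 1804 lbmol/h.
Fuel reacted = 0.861 × 277 → ξ = 238.5 lbmol/h.
Outlet (n = n₀ + ν ξ):
  CH₃OH: 277 − 1(238.5) = 38.5
  O₂: 479.5 − 1.5(238.5) = 121.7
  N₂: 1804 (inert)
  CO₂: 0 + 1(238.5) = 238.5
  H₂O: 0 + 2(238.5) = 477
Total out = 38.5 + 121.7 + 1804 + 238.5 + 477 = 2680 lbmol/h.

2680 lbmol/h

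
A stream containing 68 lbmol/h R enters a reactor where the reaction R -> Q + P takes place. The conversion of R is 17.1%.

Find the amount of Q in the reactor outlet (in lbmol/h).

R reacted = 0.171 × 68 = 11.63 lbmol/h; ν_R = −1, so ξ = 11.63/1 = 11.63 lbmol/h.
Outlet amounts (n = n₀ + ν ξ):
  R: 68 − 1(11.63) = 56.37
  Q: 0 + 1(11.63) = 11.63
  P: 0 + 1(11.63) = 11.63

11.6 lbmol/h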